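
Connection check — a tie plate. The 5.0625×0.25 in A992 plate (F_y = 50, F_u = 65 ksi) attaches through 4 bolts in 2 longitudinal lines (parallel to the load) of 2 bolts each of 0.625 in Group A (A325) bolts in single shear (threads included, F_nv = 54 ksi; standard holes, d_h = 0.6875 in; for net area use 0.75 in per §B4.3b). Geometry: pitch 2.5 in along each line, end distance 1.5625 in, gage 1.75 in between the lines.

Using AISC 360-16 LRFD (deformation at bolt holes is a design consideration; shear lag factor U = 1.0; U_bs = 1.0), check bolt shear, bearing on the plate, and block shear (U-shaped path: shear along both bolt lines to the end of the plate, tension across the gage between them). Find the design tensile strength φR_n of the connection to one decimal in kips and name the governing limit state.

Bolt shear: A_b = π(0.625)²/4 = 0.3068 in². φR_n = 0.75 × 54 × 0.3068 × 4 × 1 = 49.7 kips.
Bearing (0.25 in plate, F_u = 65 ksi): end bolts L_c = 1.5625 − 0.6875/2 = 1.21875, R_n = min(1.2×1.21875×0.25×65, 2.4×0.625×0.25×65) = 23.766 kips/bolt; interior L_c = 2.5 − 0.6875 = 1.8125, R_n = 24.375 kips/bolt. φR_n = 0.75 × (2×23.766 + 2×24.375) = 72.2 kips.
Block shear: shear path 2×[1.5625+1×2.5] = 2×4.0625 in, A_gv = 2.0313, A_nv = 2×(4.0625 − 1.5×0.75)×0.25 = 1.4688 in²; tension across gage: (1.75 − 1×0.75)×0.25 = 0.25 in². R_n = min(0.6×65×1.4688, 0.6×50×2.0313) + 1.0×65×0.25 = min(57.283, 60.939) + 16.25 = 73.533 kips. φR_n = 0.75 × 73.533 = 55.1 kips.
Governing: min(49.7, 72.2, 55.1) = 49.7 kips → bolt shear.

49.7 kips (bolt shear governs)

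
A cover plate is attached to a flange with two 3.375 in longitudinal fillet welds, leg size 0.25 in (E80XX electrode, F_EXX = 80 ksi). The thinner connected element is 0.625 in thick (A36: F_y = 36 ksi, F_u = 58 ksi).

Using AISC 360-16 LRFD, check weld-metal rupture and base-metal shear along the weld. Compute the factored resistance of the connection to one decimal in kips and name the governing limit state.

Weld metal: throat = 0.707×0.25 = 0.17675 in, L = 2×3.375 = 6.75 in. φR_n = 0.75 × 0.6 × 80 × 0.17675 × 6.75 = 43.0 kips.
Base metal shear (0.625 in plate): yield φR_n = 1.0×0.6×36×0.625×6.75 = 91.1 kips; rupture φR_n = 0.75×0.6×58×0.625×6.75 = 110.1 kips; take 91.1 kips (yield).
Governing: min(43.0, 91.1) = 43.0 kips → weld metal.

43.0 kips (weld metal governs)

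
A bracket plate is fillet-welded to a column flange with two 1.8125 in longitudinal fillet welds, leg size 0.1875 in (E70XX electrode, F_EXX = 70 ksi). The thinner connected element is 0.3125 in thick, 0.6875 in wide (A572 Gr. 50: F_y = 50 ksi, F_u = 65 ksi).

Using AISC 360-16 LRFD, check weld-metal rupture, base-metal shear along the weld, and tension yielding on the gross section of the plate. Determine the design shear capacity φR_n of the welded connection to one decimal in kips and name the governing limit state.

Weld metal: throat = 0.707×0.1875 = 0.13256 in, L = 2×1.8125 = 3.625 in. φR_n = 0.75 × 0.6 × 70 × 0.13256 × 3.625 = 15.1 kips.
Base metal shear (0.3125 in plate): yield φR_n = 1.0×0.6×50×0.3125×3.625 = 34.0 kips; rupture φR_n = 0.75×0.6×65×0.3125×3.625 = 33.1 kips; take 33.1 kips (rupture).
Tension yield (gross): A_g = 0.6875×0.3125 = 0.21484 in². φR_n = 0.90 × 50 × 0.21484 = 9.7 kips.
Governing: min(15.1, 33.1, 9.7) = 9.7 kips → gross-section yield.

9.7 kips (gross-section yield governs)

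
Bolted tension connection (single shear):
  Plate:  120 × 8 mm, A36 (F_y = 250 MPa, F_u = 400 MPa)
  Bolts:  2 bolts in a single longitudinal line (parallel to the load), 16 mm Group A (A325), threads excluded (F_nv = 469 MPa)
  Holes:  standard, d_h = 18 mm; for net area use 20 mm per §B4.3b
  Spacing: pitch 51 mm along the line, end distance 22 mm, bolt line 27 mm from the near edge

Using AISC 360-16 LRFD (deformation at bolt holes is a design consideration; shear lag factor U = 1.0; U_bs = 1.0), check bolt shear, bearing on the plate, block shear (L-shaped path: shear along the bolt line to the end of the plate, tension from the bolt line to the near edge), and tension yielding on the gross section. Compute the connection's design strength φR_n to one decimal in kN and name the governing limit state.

102.7 kN (block shear governs)

Bolt shear: A_b = π(16)²/4 = 201.06 mm². φR_n = 0.75 × 469 × 201.06 × 2 × 1 = 141.4 kN.
Bearing (8 mm plate, F_u = 400 MPa): end bolts L_c = 22 − 18/2 = 13, R_n = min(1.2×13×8×400, 2.4×16×8×400) = 49.92 kN/bolt; interior L_c = 51 − 18 = 33, R_n = 122.88 kN/bolt. φR_n = 0.75 × (1×49.92 + 1×122.88) = 129.6 kN.
Block shear: shear path 1×[22+1×51] = 1×73 mm, A_gv = 584, A_nv = 1×(73 − 1.5×20)×8 = 344 mm²; tension to near edge: (27 − 0.5×20)×8 = 136 mm². R_n = min(0.6×400×344, 0.6×250×584) + 1.0×400×136 = min(82.56, 87.6) + 54.4 = 136.96 kN. φR_n = 0.75 × 136.96 = 102.7 kN.
Tension yield (gross): A_g = 120×8 = 960 mm². φR_n = 0.90 × 250 × 960 = 216.0 kN.
Governing: min(141.4, 129.6, 102.7, 216.0) = 102.7 kN → block shear.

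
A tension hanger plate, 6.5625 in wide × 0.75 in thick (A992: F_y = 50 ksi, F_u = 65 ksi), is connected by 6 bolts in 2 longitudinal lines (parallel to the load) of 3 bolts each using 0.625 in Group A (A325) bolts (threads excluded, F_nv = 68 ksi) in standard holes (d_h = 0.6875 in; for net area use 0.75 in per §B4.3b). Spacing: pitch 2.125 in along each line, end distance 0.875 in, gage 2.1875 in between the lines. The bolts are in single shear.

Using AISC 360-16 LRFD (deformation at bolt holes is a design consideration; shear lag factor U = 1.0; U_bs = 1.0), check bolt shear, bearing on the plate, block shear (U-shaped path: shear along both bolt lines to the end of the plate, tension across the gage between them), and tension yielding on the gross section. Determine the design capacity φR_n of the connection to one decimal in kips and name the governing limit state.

Bolt shear: A_b = π(0.625)²/4 = 0.3068 in². φR_n = 0.75 × 68 × 0.3068 × 6 × 1 = 93.9 kips.
Bearing (0.75 in plate, F_u = 65 ksi): end bolts L_c = 0.875 − 0.6875/2 = 0.53125, R_n = min(1.2×0.53125×0.75×65, 2.4×0.625×0.75×65) = 31.078 kips/bolt; interior L_c = 2.125 − 0.6875 = 1.4375, R_n = 73.125 kips/bolt. φR_n = 0.75 × (2×31.078 + 4×73.125) = 266.0 kips.
Block shear: shear path 2×[0.875+2×2.125] = 2×5.125 in, A_gv = 7.6875, A_nv = 2×(5.125 − 2.5×0.75)×0.75 = 4.875 in²; tension across gage: (2.1875 − 1×0.75)×0.75 = 1.0781 in². R_n = min(0.6×65×4.875, 0.6×50×7.6875) + 1.0×65×1.0781 = min(190.13, 230.63) + 70.077 = 260.21 kips. φR_n = 0.75 × 260.21 = 195.2 kips.
Tension yield (gross): A_g = 6.5625×0.75 = 4.9219 in². φR_n = 0.90 × 50 × 4.9219 = 221.5 kips.
Governing: min(93.9, 266.0, 195.2, 221.5) = 93.9 kips → bolt shear.

93.9 kips (bolt shear governs)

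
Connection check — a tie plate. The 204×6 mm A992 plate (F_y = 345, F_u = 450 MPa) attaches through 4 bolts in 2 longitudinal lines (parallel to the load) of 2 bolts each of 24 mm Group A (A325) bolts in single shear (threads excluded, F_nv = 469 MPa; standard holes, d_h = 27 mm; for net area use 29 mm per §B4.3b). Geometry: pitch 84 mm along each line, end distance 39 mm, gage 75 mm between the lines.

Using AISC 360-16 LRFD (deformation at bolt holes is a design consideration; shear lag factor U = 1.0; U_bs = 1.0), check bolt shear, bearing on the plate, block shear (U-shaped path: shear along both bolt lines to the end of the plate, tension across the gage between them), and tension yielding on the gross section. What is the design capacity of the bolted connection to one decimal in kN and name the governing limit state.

286.3 kN (block shear governs)

Bolt shear: A_b = π(24)²/4 = 452.39 mm². φR_n = 0.75 × 469 × 452.39 × 4 × 1 = 636.5 kN.
Bearing (6 mm plate, F_u = 450 MPa): end bolts L_c = 39 − 27/2 = 25.5, R_n = min(1.2×25.5×6×450, 2.4×24×6×450) = 82.62 kN/bolt; interior L_c = 84 − 27 = 57, R_n = 155.52 kN/bolt. φR_n = 0.75 × (2×82.62 + 2×155.52) = 357.2 kN.
Block shear: shear path 2×[39+1×84] = 2×123 mm, A_gv = 1476, A_nv = 2×(123 − 1.5×29)×6 = 954 mm²; tension across gage: (75 − 1×29)×6 = 276 mm². R_n = min(0.6×450×954, 0.6×345×1476) + 1.0×450×276 = min(257.58, 305.53) + 124.2 = 381.78 kN. φR_n = 0.75 × 381.78 = 286.3 kN.
Tension yield (gross): A_g = 204×6 = 1224 mm². φR_n = 0.90 × 345 × 1224 = 380.1 kN.
Governing: min(636.5, 357.2, 286.3, 380.1) = 286.3 kN → block shear.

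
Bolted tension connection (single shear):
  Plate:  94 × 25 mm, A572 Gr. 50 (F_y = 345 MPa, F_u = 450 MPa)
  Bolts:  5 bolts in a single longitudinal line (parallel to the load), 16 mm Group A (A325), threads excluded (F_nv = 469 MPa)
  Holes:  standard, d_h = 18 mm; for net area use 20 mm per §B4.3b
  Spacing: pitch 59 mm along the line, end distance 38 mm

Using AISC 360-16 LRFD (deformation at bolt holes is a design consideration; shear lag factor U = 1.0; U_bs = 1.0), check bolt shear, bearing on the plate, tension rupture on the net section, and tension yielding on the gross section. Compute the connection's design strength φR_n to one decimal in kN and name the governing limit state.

Bolt shear: A_b = π(16)²/4 = 201.06 mm². φR_n = 0.75 × 469 × 201.06 × 5 × 1 = 353.6 kN.
Bearing (25 mm plate, F_u = 450 MPa): end bolts L_c = 38 − 18/2 = 29, R_n = min(1.2×29×25×450, 2.4×16×25×450) = 391.5 kN/bolt; interior L_c = 59 − 18 = 41, R_n = 432 kN/bolt. φR_n = 0.75 × (1×391.5 + 4×432) = 1589.6 kN.
Tension rupture (net): A_n = (94 − 1×20)×25 = 1850 mm² (U = 1.0, A_e = A_n). φR_n = 0.75 × 450 × 1850 = 624.4 kN.
Tension yield (gross): A_g = 94×25 = 2350 mm². φR_n = 0.90 × 345 × 2350 = 729.7 kN.
Governing: min(353.6, 1589.6, 624.4, 729.7) = 353.6 kN → bolt shear.

353.6 kN (bolt shear governs)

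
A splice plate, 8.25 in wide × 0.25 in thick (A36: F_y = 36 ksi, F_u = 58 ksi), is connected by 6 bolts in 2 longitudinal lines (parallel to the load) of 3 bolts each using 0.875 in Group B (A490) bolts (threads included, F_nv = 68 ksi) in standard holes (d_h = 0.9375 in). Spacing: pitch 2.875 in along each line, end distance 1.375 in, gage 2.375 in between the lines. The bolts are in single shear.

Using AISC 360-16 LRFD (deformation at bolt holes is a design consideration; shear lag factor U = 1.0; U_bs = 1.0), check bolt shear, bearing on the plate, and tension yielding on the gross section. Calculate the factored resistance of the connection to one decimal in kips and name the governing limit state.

66.8 kips (gross-section yield governs)

Bolt shear: A_b = π(0.875)²/4 = 0.60132 in². φR_n = 0.75 × 68 × 0.60132 × 6 × 1 = 184.0 kips.
Bearing (0.25 in plate, F_u = 58 ksi): end bolts L_c = 1.375 − 0.9375/2 = 0.90625, R_n = min(1.2×0.90625×0.25×58, 2.4×0.875×0.25×58) = 15.769 kips/bolt; interior L_c = 2.875 − 0.9375 = 1.9375, R_n = 30.45 kips/bolt. φR_n = 0.75 × (2×15.769 + 4×30.45) = 115.0 kips.
Tension yield (gross): A_g = 8.25×0.25 = 2.0625 in². φR_n = 0.90 × 36 × 2.0625 = 66.8 kips.
Governing: min(184.0, 115.0, 66.8) = 66.8 kips → gross-section yield.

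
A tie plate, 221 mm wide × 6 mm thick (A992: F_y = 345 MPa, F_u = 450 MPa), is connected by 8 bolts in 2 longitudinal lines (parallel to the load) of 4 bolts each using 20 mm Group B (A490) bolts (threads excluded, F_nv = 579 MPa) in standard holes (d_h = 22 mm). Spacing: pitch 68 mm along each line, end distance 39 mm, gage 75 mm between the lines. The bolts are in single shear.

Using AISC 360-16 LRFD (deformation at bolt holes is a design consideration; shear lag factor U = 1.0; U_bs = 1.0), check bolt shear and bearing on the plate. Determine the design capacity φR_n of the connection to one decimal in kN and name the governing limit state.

719.3 kN (bearing governs)

Bolt shear: A_b = π(20)²/4 = 314.16 mm². φR_n = 0.75 × 579 × 314.16 × 8 × 1 = 1091.4 kN.
Bearing (6 mm plate, F_u = 450 MPa): end bolts L_c = 39 − 22/2 = 28, R_n = min(1.2×28×6×450, 2.4×20×6×450) = 90.72 kN/bolt; interior L_c = 68 − 22 = 46, R_n = 129.6 kN/bolt. φR_n = 0.75 × (2×90.72 + 6×129.6) = 719.3 kN.
Governing: min(1091.4, 719.3) = 719.3 kN → bearing.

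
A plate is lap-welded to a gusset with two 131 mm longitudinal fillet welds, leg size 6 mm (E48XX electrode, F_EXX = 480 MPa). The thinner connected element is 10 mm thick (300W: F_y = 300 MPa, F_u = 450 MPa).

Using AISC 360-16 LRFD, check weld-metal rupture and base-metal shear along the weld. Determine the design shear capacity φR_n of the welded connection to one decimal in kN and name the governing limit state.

Weld metal: throat = 0.707×6 = 4.242 mm, L = 2×131 = 262 mm. φR_n = 0.75 × 0.6 × 480 × 4.242 × 262 = 240.1 kN.
Base metal shear (10 mm plate): yield φR_n = 1.0×0.6×300×10×262 = 471.6 kN; rupture φR_n = 0.75×0.6×450×10×262 = 530.6 kN; take 471.6 kN (yield).
Governing: min(240.1, 471.6) = 240.1 kN → weld metal.

240.1 kN (weld metal governs)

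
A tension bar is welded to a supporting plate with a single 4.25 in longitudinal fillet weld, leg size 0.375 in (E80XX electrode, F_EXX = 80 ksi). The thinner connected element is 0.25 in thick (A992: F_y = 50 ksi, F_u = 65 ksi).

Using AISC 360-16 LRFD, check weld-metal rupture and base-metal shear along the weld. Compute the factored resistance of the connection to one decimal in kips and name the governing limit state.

31.1 kips (base-metal shear governs)

Weld metal: throat = 0.707×0.375 = 0.26513 in, L = 4.25 in. φR_n = 0.75 × 0.6 × 80 × 0.26513 × 4.25 = 40.6 kips.
Base metal shear (0.25 in plate): yield φR_n = 1.0×0.6×50×0.25×4.25 = 31.9 kips; rupture φR_n = 0.75×0.6×65×0.25×4.25 = 31.1 kips; take 31.1 kips (rupture).
Governing: min(40.6, 31.1) = 31.1 kips → base-metal shear.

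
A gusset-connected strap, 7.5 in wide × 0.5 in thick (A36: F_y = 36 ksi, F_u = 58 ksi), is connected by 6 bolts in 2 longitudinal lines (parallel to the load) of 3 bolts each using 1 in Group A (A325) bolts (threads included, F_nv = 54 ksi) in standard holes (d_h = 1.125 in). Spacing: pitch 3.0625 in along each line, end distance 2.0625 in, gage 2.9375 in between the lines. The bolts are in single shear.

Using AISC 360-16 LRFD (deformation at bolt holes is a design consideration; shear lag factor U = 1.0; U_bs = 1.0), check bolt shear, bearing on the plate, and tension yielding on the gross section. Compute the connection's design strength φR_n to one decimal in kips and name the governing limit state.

121.5 kips (gross-section yield governs)

Bolt shear: A_b = π(1)²/4 = 0.7854 in². φR_n = 0.75 × 54 × 0.7854 × 6 × 1 = 190.9 kips.
Bearing (0.5 in plate, F_u = 58 ksi): end bolts L_c = 2.0625 − 1.125/2 = 1.5, R_n = min(1.2×1.5×0.5×58, 2.4×1×0.5×58) = 52.2 kips/bolt; interior L_c = 3.0625 − 1.125 = 1.9375, R_n = 67.425 kips/bolt. φR_n = 0.75 × (2×52.2 + 4×67.425) = 280.6 kips.
Tension yield (gross): A_g = 7.5×0.5 = 3.75 in². φR_n = 0.90 × 36 × 3.75 = 121.5 kips.
Governing: min(190.9, 280.6, 121.5) = 121.5 kips → gross-section yield.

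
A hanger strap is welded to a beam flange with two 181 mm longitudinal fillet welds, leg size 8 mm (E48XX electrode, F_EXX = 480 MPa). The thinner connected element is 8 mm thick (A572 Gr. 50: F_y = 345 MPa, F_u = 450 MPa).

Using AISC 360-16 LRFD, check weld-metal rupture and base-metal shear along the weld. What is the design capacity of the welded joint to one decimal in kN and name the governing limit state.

Weld metal: throat = 0.707×8 = 5.656 mm, L = 2×181 = 362 mm. φR_n = 0.75 × 0.6 × 480 × 5.656 × 362 = 442.3 kN.
Base metal shear (8 mm plate): yield φR_n = 1.0×0.6×345×8×362 = 599.5 kN; rupture φR_n = 0.75×0.6×450×8×362 = 586.4 kN; take 586.4 kN (rupture).
Governing: min(442.3, 586.4) = 442.3 kN → weld metal.

442.3 kN (weld metal governs)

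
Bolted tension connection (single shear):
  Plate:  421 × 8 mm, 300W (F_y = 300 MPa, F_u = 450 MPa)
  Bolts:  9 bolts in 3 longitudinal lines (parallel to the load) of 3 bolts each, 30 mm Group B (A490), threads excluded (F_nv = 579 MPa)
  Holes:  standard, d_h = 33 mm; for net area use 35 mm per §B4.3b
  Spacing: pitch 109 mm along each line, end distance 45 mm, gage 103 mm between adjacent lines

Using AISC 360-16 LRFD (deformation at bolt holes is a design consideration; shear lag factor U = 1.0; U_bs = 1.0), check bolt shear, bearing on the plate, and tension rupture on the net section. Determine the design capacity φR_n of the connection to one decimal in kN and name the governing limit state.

Bolt shear: A_b = π(30)²/4 = 706.86 mm². φR_n = 0.75 × 579 × 706.86 × 9 × 1 = 2762.6 kN.
Bearing (8 mm plate, F_u = 450 MPa): end bolts L_c = 45 − 33/2 = 28.5, R_n = min(1.2×28.5×8×450, 2.4×30×8×450) = 123.12 kN/bolt; interior L_c = 109 − 33 = 76, R_n = 259.2 kN/bolt. φR_n = 0.75 × (3×123.12 + 6×259.2) = 1443.4 kN.
Tension rupture (net): A_n = (421 − 3×35)×8 = 2528 mm² (U = 1.0, A_e = A_n). φR_n = 0.75 × 450 × 2528 = 853.2 kN.
Governing: min(2762.6, 1443.4, 853.2) = 853.2 kN → net-section rupture.

853.2 kN (net-section rupture governs)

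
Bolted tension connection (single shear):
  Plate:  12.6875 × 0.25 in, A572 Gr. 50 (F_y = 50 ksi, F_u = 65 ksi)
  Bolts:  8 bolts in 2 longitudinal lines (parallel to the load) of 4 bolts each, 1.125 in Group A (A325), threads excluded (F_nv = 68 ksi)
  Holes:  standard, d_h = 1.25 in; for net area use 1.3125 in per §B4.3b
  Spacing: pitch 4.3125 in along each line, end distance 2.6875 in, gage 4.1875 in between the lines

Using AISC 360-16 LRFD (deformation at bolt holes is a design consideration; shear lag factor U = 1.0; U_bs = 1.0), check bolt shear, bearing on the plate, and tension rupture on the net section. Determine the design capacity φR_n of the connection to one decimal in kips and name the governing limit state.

122.6 kips (net-section rupture governs)

Bolt shear: A_b = π(1.125)²/4 = 0.99402 in². φR_n = 0.75 × 68 × 0.99402 × 8 × 1 = 405.6 kips.
Bearing (0.25 in plate, F_u = 65 ksi): end bolts L_c = 2.6875 − 1.25/2 = 2.0625, R_n = min(1.2×2.0625×0.25×65, 2.4×1.125×0.25×65) = 40.219 kips/bolt; interior L_c = 4.3125 − 1.25 = 3.0625, R_n = 43.875 kips/bolt. φR_n = 0.75 × (2×40.219 + 6×43.875) = 257.8 kips.
Tension rupture (net): A_n = (12.6875 − 2×1.3125)×0.25 = 2.5156 in² (U = 1.0, A_e = A_n). φR_n = 0.75 × 65 × 2.5156 = 122.6 kips.
Governing: min(405.6, 257.8, 122.6) = 122.6 kips → net-section rupture.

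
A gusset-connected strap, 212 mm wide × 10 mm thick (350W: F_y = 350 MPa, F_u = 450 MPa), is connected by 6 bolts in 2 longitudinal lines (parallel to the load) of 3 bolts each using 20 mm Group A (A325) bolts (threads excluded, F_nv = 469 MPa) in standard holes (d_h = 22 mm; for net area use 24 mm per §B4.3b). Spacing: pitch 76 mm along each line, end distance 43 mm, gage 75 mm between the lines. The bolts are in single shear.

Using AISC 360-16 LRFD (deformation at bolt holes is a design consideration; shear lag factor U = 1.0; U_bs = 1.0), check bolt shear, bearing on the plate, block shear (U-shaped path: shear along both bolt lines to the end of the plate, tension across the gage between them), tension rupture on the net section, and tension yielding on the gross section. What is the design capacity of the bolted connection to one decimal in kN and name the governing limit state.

553.5 kN (net-section rupture governs)

Bolt shear: A_b = π(20)²/4 = 314.16 mm². φR_n = 0.75 × 469 × 314.16 × 6 × 1 = 663.0 kN.
Bearing (10 mm plate, F_u = 450 MPa): end bolts L_c = 43 − 22/2 = 32, R_n = min(1.2×32×10×450, 2.4×20×10×450) = 172.8 kN/bolt; interior L_c = 76 − 22 = 54, R_n = 216 kN/bolt. φR_n = 0.75 × (2×172.8 + 4×216) = 907.2 kN.
Block shear: shear path 2×[43+2×76] = 2×195 mm, A_gv = 3900, A_nv = 2×(195 − 2.5×24)×10 = 2700 mm²; tension across gage: (75 − 1×24)×10 = 510 mm². R_n = min(0.6×450×2700, 0.6×350×3900) + 1.0×450×510 = min(729, 819) + 229.5 = 958.5 kN. φR_n = 0.75 × 958.5 = 718.9 kN.
Tension rupture (net): A_n = (212 − 2×24)×10 = 1640 mm² (U = 1.0, A_e = A_n). φR_n = 0.75 × 450 × 1640 = 553.5 kN.
Tension yield (gross): A_g = 212×10 = 2120 mm². φR_n = 0.90 × 350 × 2120 = 667.8 kN.
Governing: min(663.0, 907.2, 718.9, 553.5, 667.8) = 553.5 kN → net-section rupture.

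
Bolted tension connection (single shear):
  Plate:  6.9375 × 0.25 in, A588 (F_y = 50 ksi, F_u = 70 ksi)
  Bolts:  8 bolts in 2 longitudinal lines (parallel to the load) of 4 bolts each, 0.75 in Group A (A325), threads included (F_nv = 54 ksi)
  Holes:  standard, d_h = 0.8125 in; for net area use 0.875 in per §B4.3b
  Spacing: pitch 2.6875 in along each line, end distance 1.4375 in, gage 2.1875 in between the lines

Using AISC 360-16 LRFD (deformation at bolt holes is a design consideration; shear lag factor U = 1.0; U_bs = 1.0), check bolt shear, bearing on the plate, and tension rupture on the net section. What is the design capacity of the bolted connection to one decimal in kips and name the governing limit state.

Bolt shear: A_b = π(0.75)²/4 = 0.44179 in². φR_n = 0.75 × 54 × 0.44179 × 8 × 1 = 143.1 kips.
Bearing (0.25 in plate, F_u = 70 ksi): end bolts L_c = 1.4375 − 0.8125/2 = 1.03125, R_n = min(1.2×1.03125×0.25×70, 2.4×0.75×0.25×70) = 21.656 kips/bolt; interior L_c = 2.6875 − 0.8125 = 1.875, R_n = 31.5 kips/bolt. φR_n = 0.75 × (2×21.656 + 6×31.5) = 174.2 kips.
Tension rupture (net): A_n = (6.9375 − 2×0.875)×0.25 = 1.2969 in² (U = 1.0, A_e = A_n). φR_n = 0.75 × 70 × 1.2969 = 68.1 kips.
Governing: min(143.1, 174.2, 68.1) = 68.1 kips → net-section rupture.

68.1 kips (net-section rupture governs)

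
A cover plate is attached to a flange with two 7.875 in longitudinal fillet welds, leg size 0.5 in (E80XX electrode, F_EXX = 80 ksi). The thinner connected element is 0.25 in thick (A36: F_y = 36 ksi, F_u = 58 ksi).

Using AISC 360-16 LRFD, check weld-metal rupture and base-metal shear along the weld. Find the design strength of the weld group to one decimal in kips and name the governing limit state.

85.1 kips (base-metal shear governs)

Weld metal: throat = 0.707×0.5 = 0.3535 in, L = 2×7.875 = 15.75 in. φR_n = 0.75 × 0.6 × 80 × 0.3535 × 15.75 = 200.4 kips.
Base metal shear (0.25 in plate): yield φR_n = 1.0×0.6×36×0.25×15.75 = 85.1 kips; rupture φR_n = 0.75×0.6×58×0.25×15.75 = 102.8 kips; take 85.1 kips (yield).
Governing: min(200.4, 85.1) = 85.1 kips → base-metal shear.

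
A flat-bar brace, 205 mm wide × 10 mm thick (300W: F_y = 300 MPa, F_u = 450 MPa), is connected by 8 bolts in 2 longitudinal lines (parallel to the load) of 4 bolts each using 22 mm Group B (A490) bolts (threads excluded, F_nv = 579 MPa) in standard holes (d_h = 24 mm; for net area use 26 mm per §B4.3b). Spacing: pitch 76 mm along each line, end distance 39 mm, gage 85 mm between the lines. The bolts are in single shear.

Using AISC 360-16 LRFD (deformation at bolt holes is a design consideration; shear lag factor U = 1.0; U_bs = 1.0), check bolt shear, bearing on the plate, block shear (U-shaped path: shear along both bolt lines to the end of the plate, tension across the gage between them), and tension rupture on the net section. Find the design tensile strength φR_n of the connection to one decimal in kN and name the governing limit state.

516.4 kN (net-section rupture governs)

Bolt shear: A_b = π(22)²/4 = 380.13 mm². φR_n = 0.75 × 579 × 380.13 × 8 × 1 = 1320.6 kN.
Bearing (10 mm plate, F_u = 450 MPa): end bolts L_c = 39 − 24/2 = 27, R_n = min(1.2×27×10×450, 2.4×22×10×450) = 145.8 kN/bolt; interior L_c = 76 − 24 = 52, R_n = 237.6 kN/bolt. φR_n = 0.75 × (2×145.8 + 6×237.6) = 1287.9 kN.
Block shear: shear path 2×[39+3×76] = 2×267 mm, A_gv = 5340, A_nv = 2×(267 − 3.5×26)×10 = 3520 mm²; tension across gage: (85 − 1×26)×10 = 590 mm². R_n = min(0.6×450×3520, 0.6×300×5340) + 1.0×450×590 = min(950.4, 961.2) + 265.5 = 1215.9 kN. φR_n = 0.75 × 1215.9 = 911.9 kN.
Tension rupture (net): A_n = (205 − 2×26)×10 = 1530 mm² (U = 1.0, A_e = A_n). φR_n = 0.75 × 450 × 1530 = 516.4 kN.
Governing: min(1320.6, 1287.9, 911.9, 516.4) = 516.4 kN → net-section rupture.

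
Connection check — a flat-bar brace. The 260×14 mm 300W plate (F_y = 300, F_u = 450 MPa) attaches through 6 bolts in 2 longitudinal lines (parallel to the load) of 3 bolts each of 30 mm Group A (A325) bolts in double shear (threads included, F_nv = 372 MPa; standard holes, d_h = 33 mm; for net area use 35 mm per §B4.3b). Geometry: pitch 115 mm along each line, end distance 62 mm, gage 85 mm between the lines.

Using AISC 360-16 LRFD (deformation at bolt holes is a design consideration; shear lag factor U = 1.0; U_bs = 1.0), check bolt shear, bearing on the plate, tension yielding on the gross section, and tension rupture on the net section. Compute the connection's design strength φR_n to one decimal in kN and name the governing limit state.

Bolt shear: A_b = π(30)²/4 = 706.86 mm². φR_n = 0.75 × 372 × 706.86 × 6 × 2 = 2366.6 kN.
Bearing (14 mm plate, F_u = 450 MPa): end bolts L_c = 62 − 33/2 = 45.5, R_n = min(1.2×45.5×14×450, 2.4×30×14×450) = 343.98 kN/bolt; interior L_c = 115 − 33 = 82, R_n = 453.6 kN/bolt. φR_n = 0.75 × (2×343.98 + 4×453.6) = 1876.8 kN.
Tension yield (gross): A_g = 260×14 = 3640 mm². φR_n = 0.90 × 300 × 3640 = 982.8 kN.
Tension rupture (net): A_n = (260 − 2×35)×14 = 2660 mm² (U = 1.0, A_e = A_n). φR_n = 0.75 × 450 × 2660 = 897.8 kN.
Governing: min(2366.6, 1876.8, 982.8, 897.8) = 897.8 kN → net-section rupture.

897.8 kN (net-section rupture governs)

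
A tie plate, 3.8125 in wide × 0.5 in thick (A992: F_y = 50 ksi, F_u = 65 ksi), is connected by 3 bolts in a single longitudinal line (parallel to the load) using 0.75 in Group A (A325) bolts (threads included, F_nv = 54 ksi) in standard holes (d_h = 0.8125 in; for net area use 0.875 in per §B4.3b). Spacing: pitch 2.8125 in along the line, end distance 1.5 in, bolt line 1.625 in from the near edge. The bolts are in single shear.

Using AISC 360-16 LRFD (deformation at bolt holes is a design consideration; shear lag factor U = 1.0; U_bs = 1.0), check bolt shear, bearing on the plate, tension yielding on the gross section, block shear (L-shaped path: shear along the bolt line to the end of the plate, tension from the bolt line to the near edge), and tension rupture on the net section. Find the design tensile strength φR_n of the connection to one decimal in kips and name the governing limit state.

53.7 kips (bolt shear governs)

Bolt shear: A_b = π(0.75)²/4 = 0.44179 in². φR_n = 0.75 × 54 × 0.44179 × 3 × 1 = 53.7 kips.
Bearing (0.5 in plate, F_u = 65 ksi): end bolts L_c = 1.5 − 0.8125/2 = 1.09375, R_n = min(1.2×1.09375×0.5×65, 2.4×0.75×0.5×65) = 42.656 kips/bolt; interior L_c = 2.8125 − 0.8125 = 2, R_n = 58.5 kips/bolt. φR_n = 0.75 × (1×42.656 + 2×58.5) = 119.7 kips.
Tension yield (gross): A_g = 3.8125×0.5 = 1.9063 in². φR_n = 0.90 × 50 × 1.9063 = 85.8 kips.
Block shear: shear path 1×[1.5+2×2.8125] = 1×7.125 in, A_gv = 3.5625, A_nv = 1×(7.125 − 2.5×0.875)×0.5 = 2.4688 in²; tension to near edge: (1.625 − 0.5×0.875)×0.5 = 0.59375 in². R_n = min(0.6×65×2.4688, 0.6×50×3.5625) + 1.0×65×0.59375 = min(96.283, 106.88) + 38.594 = 134.88 kips. φR_n = 0.75 × 134.88 = 101.2 kips.
Tension rupture (net): A_n = (3.8125 − 1×0.875)×0.5 = 1.4688 in² (U = 1.0, A_e = A_n). φR_n = 0.75 × 65 × 1.4688 = 71.6 kips.
Governing: min(53.7, 119.7, 85.8, 101.2, 71.6) = 53.7 kips → bolt shear.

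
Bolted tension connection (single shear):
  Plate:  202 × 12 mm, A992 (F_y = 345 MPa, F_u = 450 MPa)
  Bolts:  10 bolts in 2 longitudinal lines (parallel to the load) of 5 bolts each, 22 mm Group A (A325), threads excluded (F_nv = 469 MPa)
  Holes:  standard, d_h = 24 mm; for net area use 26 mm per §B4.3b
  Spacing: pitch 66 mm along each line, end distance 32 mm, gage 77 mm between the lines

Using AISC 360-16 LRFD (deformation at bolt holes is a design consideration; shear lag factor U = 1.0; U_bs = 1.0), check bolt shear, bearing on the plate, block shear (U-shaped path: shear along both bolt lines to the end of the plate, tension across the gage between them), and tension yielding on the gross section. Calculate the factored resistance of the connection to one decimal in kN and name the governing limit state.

752.7 kN (gross-section yield governs)

Bolt shear: A_b = π(22)²/4 = 380.13 mm². φR_n = 0.75 × 469 × 380.13 × 10 × 1 = 1337.1 kN.
Bearing (12 mm plate, F_u = 450 MPa): end bolts L_c = 32 − 24/2 = 20, R_n = min(1.2×20×12×450, 2.4×22×12×450) = 129.6 kN/bolt; interior L_c = 66 − 24 = 42, R_n = 272.16 kN/bolt. φR_n = 0.75 × (2×129.6 + 8×272.16) = 1827.4 kN.
Block shear: shear path 2×[32+4×66] = 2×296 mm, A_gv = 7104, A_nv = 2×(296 − 4.5×26)×12 = 4296 mm²; tension across gage: (77 − 1×26)×12 = 612 mm². R_n = min(0.6×450×4296, 0.6×345×7104) + 1.0×450×612 = min(1159.9, 1470.5) + 275.4 = 1435.3 kN. φR_n = 0.75 × 1435.3 = 1076.5 kN.
Tension yield (gross): A_g = 202×12 = 2424 mm². φR_n = 0.90 × 345 × 2424 = 752.7 kN.
Governing: min(1337.1, 1827.4, 1076.5, 752.7) = 752.7 kN → gross-section yield.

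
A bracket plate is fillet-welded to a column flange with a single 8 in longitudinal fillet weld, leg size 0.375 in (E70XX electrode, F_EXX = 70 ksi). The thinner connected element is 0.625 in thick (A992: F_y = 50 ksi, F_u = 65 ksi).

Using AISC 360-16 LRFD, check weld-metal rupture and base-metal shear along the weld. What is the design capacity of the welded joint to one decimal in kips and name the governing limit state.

Weld metal: throat = 0.707×0.375 = 0.26513 in, L = 8 in. φR_n = 0.75 × 0.6 × 70 × 0.26513 × 8 = 66.8 kips.
Base metal shear (0.625 in plate): yield φR_n = 1.0×0.6×50×0.625×8 = 150.0 kips; rupture φR_n = 0.75×0.6×65×0.625×8 = 146.3 kips; take 146.3 kips (rupture).
Governing: min(66.8, 146.3) = 66.8 kips → weld metal.

66.8 kips (weld metal governs)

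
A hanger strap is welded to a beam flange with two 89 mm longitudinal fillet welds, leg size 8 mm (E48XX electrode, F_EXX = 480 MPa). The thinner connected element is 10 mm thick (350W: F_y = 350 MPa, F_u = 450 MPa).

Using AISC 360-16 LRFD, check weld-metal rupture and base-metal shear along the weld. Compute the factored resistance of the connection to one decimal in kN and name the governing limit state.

217.5 kN (weld metal governs)

Weld metal: throat = 0.707×8 = 5.656 mm, L = 2×89 = 178 mm. φR_n = 0.75 × 0.6 × 480 × 5.656 × 178 = 217.5 kN.
Base metal shear (10 mm plate): yield φR_n = 1.0×0.6×350×10×178 = 373.8 kN; rupture φR_n = 0.75×0.6×450×10×178 = 360.5 kN; take 360.5 kN (rupture).
Governing: min(217.5, 360.5) = 217.5 kN → weld metal.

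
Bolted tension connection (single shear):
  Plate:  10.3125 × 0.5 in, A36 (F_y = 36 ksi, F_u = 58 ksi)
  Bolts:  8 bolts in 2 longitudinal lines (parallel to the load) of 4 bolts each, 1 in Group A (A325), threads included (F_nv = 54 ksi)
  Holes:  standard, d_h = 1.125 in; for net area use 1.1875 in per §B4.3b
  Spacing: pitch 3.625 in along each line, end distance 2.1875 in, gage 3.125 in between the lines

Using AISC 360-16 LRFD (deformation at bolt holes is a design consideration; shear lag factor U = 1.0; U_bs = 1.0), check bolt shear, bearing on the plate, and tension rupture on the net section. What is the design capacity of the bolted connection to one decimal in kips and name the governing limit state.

172.6 kips (net-section rupture governs)

Bolt shear: A_b = π(1)²/4 = 0.7854 in². φR_n = 0.75 × 54 × 0.7854 × 8 × 1 = 254.5 kips.
Bearing (0.5 in plate, F_u = 58 ksi): end bolts L_c = 2.1875 − 1.125/2 = 1.625, R_n = min(1.2×1.625×0.5×58, 2.4×1×0.5×58) = 56.55 kips/bolt; interior L_c = 3.625 − 1.125 = 2.5, R_n = 69.6 kips/bolt. φR_n = 0.75 × (2×56.55 + 6×69.6) = 398.0 kips.
Tension rupture (net): A_n = (10.3125 − 2×1.1875)×0.5 = 3.9688 in² (U = 1.0, A_e = A_n). φR_n = 0.75 × 58 × 3.9688 = 172.6 kips.
Governing: min(254.5, 398.0, 172.6) = 172.6 kips → net-section rupture.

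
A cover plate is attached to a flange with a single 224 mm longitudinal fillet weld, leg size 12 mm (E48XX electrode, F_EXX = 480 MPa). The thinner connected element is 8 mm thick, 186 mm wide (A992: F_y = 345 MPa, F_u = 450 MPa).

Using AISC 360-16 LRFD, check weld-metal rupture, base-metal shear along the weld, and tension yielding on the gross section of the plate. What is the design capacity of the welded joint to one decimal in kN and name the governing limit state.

362.9 kN (base-metal shear governs)

Weld metal: throat = 0.707×12 = 8.484 mm, L = 224 mm. φR_n = 0.75 × 0.6 × 480 × 8.484 × 224 = 410.5 kN.
Base metal shear (8 mm plate): yield φR_n = 1.0×0.6×345×8×224 = 370.9 kN; rupture φR_n = 0.75×0.6×450×8×224 = 362.9 kN; take 362.9 kN (rupture).
Tension yield (gross): A_g = 186×8 = 1488 mm². φR_n = 0.90 × 345 × 1488 = 462.0 kN.
Governing: min(410.5, 362.9, 462.0) = 362.9 kN → base-metal shear.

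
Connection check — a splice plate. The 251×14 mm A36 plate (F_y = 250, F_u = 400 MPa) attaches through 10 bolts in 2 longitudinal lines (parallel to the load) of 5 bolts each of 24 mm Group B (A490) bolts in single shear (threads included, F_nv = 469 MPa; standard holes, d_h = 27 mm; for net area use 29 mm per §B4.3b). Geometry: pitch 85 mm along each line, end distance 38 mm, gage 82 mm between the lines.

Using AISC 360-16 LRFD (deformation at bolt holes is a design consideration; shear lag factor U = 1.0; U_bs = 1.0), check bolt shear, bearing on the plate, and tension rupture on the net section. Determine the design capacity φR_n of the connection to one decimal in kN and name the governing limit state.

810.6 kN (net-section rupture governs)

Bolt shear: A_b = π(24)²/4 = 452.39 mm². φR_n = 0.75 × 469 × 452.39 × 10 × 1 = 1591.3 kN.
Bearing (14 mm plate, F_u = 400 MPa): end bolts L_c = 38 − 27/2 = 24.5, R_n = min(1.2×24.5×14×400, 2.4×24×14×400) = 164.64 kN/bolt; interior L_c = 85 − 27 = 58, R_n = 322.56 kN/bolt. φR_n = 0.75 × (2×164.64 + 8×322.56) = 2182.3 kN.
Tension rupture (net): A_n = (251 − 2×29)×14 = 2702 mm² (U = 1.0, A_e = A_n). φR_n = 0.75 × 400 × 2702 = 810.6 kN.
Governing: min(1591.3, 2182.3, 810.6) = 810.6 kN → net-section rupture.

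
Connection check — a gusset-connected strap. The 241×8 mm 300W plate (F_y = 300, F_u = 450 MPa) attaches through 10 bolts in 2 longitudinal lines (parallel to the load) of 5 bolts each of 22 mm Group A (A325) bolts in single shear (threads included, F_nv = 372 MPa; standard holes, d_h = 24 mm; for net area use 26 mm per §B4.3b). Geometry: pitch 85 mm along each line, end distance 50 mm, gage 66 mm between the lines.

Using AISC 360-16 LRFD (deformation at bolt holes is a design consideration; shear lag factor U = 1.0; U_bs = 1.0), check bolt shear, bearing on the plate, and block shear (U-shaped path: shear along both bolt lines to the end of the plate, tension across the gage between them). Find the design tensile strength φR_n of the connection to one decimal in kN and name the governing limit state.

950.4 kN (block shear governs)

Bolt shear: A_b = π(22)²/4 = 380.13 mm². φR_n = 0.75 × 372 × 380.13 × 10 × 1 = 1060.6 kN.
Bearing (8 mm plate, F_u = 450 MPa): end bolts L_c = 50 − 24/2 = 38, R_n = min(1.2×38×8×450, 2.4×22×8×450) = 164.16 kN/bolt; interior L_c = 85 − 24 = 61, R_n = 190.08 kN/bolt. φR_n = 0.75 × (2×164.16 + 8×190.08) = 1386.7 kN.
Block shear: shear path 2×[50+4×85] = 2×390 mm, A_gv = 6240, A_nv = 2×(390 − 4.5×26)×8 = 4368 mm²; tension across gage: (66 − 1×26)×8 = 320 mm². R_n = min(0.6×450×4368, 0.6×300×6240) + 1.0×450×320 = min(1179.4, 1123.2) + 144 = 1267.2 kN. φR_n = 0.75 × 1267.2 = 950.4 kN.
Governing: min(1060.6, 1386.7, 950.4) = 950.4 kN → block shear.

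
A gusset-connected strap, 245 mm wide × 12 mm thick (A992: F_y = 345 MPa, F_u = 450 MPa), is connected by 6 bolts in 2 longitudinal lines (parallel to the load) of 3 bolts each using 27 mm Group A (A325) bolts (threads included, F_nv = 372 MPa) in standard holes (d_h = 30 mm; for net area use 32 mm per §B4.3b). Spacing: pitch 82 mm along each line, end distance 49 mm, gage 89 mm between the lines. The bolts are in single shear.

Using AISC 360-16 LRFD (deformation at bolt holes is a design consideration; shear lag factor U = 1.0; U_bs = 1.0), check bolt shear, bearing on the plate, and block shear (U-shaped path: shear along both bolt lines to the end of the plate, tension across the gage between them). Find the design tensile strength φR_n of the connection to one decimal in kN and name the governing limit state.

877.2 kN (block shear governs)

Bolt shear: A_b = π(27)²/4 = 572.56 mm². φR_n = 0.75 × 372 × 572.56 × 6 × 1 = 958.5 kN.
Bearing (12 mm plate, F_u = 450 MPa): end bolts L_c = 49 − 30/2 = 34, R_n = min(1.2×34×12×450, 2.4×27×12×450) = 220.32 kN/bolt; interior L_c = 82 − 30 = 52, R_n = 336.96 kN/bolt. φR_n = 0.75 × (2×220.32 + 4×336.96) = 1341.4 kN.
Block shear: shear path 2×[49+2×82] = 2×213 mm, A_gv = 5112, A_nv = 2×(213 − 2.5×32)×12 = 3192 mm²; tension across gage: (89 − 1×32)×12 = 684 mm². R_n = min(0.6×450×3192, 0.6×345×5112) + 1.0×450×684 = min(861.84, 1058.2) + 307.8 = 1169.6 kN. φR_n = 0.75 × 1169.6 = 877.2 kN.
Governing: min(958.5, 1341.4, 877.2) = 877.2 kN → block shear.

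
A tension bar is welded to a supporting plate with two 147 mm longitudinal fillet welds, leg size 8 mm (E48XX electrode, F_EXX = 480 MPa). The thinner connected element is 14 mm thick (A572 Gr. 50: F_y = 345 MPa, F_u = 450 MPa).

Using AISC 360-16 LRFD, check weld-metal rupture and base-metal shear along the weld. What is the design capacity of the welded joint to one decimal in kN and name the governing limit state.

359.2 kN (weld metal governs)

Weld metal: throat = 0.707×8 = 5.656 mm, L = 2×147 = 294 mm. φR_n = 0.75 × 0.6 × 480 × 5.656 × 294 = 359.2 kN.
Base metal shear (14 mm plate): yield φR_n = 1.0×0.6×345×14×294 = 852.0 kN; rupture φR_n = 0.75×0.6×450×14×294 = 833.5 kN; take 833.5 kN (rupture).
Governing: min(359.2, 833.5) = 359.2 kN → weld metal.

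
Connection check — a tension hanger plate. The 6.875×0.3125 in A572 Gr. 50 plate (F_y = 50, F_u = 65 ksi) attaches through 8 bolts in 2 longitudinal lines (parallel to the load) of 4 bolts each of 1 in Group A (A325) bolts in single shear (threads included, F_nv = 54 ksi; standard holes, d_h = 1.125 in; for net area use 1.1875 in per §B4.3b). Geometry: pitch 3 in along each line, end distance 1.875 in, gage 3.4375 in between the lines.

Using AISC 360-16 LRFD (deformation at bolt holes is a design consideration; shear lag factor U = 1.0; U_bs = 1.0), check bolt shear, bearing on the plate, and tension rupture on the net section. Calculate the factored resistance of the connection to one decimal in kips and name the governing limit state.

Bolt shear: A_b = π(1)²/4 = 0.7854 in². φR_n = 0.75 × 54 × 0.7854 × 8 × 1 = 254.5 kips.
Bearing (0.3125 in plate, F_u = 65 ksi): end bolts L_c = 1.875 − 1.125/2 = 1.3125, R_n = min(1.2×1.3125×0.3125×65, 2.4×1×0.3125×65) = 31.992 kips/bolt; interior L_c = 3 − 1.125 = 1.875, R_n = 45.703 kips/bolt. φR_n = 0.75 × (2×31.992 + 6×45.703) = 253.7 kips.
Tension rupture (net): A_n = (6.875 − 2×1.1875)×0.3125 = 1.4063 in² (U = 1.0, A_e = A_n). φR_n = 0.75 × 65 × 1.4063 = 68.6 kips.
Governing: min(254.5, 253.7, 68.6) = 68.6 kips → net-section rupture.

68.6 kips (net-section rupture governs)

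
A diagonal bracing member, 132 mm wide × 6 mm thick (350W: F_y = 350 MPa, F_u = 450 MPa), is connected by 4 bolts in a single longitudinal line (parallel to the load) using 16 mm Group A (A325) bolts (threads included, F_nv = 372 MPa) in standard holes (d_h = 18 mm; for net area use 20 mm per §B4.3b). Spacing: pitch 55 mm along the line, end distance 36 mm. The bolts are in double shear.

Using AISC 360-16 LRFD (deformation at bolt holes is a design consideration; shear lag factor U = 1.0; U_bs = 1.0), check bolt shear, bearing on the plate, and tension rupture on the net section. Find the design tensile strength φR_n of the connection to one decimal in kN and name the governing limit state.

226.8 kN (net-section rupture governs)

Bolt shear: A_b = π(16)²/4 = 201.06 mm². φR_n = 0.75 × 372 × 201.06 × 4 × 2 = 448.8 kN.
Bearing (6 mm plate, F_u = 450 MPa): end bolts L_c = 36 − 18/2 = 27, R_n = min(1.2×27×6×450, 2.4×16×6×450) = 87.48 kN/bolt; interior L_c = 55 − 18 = 37, R_n = 103.68 kN/bolt. φR_n = 0.75 × (1×87.48 + 3×103.68) = 298.9 kN.
Tension rupture (net): A_n = (132 − 1×20)×6 = 672 mm² (U = 1.0, A_e = A_n). φR_n = 0.75 × 450 × 672 = 226.8 kN.
Governing: min(448.8, 298.9, 226.8) = 226.8 kN → net-section rupture.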